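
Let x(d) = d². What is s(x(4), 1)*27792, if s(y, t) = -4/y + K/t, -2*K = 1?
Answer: -20844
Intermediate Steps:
K = -½ (K = -½*1 = -½ ≈ -0.50000)
s(y, t) = -4/y - 1/(2*t)
s(x(4), 1)*27792 = (-4/(4²) - ½/1)*27792 = (-4/16 - ½*1)*27792 = (-4*1/16 - ½)*27792 = (-¼ - ½)*27792 = -¾*27792 = -20844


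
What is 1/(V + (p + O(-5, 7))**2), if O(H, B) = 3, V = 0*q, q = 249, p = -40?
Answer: 1/1369 ≈ 0.00073046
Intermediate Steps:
V = 0 (V = 0*249 = 0)
1/(V + (p + O(-5, 7))**2) = 1/(0 + (-40 + 3)**2) = 1/(0 + (-37)**2) = 1/(0 + 1369) = 1/1369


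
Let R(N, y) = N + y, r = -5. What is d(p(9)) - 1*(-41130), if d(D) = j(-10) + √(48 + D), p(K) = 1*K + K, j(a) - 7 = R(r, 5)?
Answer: 41137 + √66 ≈ 41145.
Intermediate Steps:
j(a) = 7 (j(a) = 7 + (-5 + 5) = 7 + 0 = 7)
p(K) = 2*K (p(K) = K + K = 2*K)
d(D) = 7 + √(48 + D)
d(p(9)) - 1*(-41130) = (7 + √(48 + 2*9)) - 1*(-41130) = (7 + √(48 + 18)) + 41130 = (7 + √66) + 41130 = 41137 + √66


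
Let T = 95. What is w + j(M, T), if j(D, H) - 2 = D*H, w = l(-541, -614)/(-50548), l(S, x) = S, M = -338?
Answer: -1622994643/50548 ≈ -32108.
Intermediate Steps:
w = 541/50548 (w = -541/(-50548) = -541*(-1/50548) = 541/50548 ≈ 0.010703)
j(D, H) = 2 + D*H
w + j(M, T) = 541/50548 + (2 - 338*95) = 541/50548 + (2 - 32110) = 541/50548 - 32108 = -1622994643/50548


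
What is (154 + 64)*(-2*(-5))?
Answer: 2180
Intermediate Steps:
(154 + 64)*(-2*(-5)) = 218*10 = 2180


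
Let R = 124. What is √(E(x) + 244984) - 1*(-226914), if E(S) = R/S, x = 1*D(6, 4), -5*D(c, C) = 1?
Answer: 226914 + 2*√61091 ≈ 2.2741e+5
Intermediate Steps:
D(c, C) = -⅕ (D(c, C) = -⅕*1 = -⅕)
x = -⅕ (x = 1*(-⅕) = -⅕ ≈ -0.20000)
E(S) = 124/S
√(E(x) + 244984) - 1*(-226914) = √(124/(-⅕) + 244984) - 1*(-226914) = √(124*(-5) + 244984) + 226914 = √(-620 + 244984) + 226914 = √244364 + 226914 = 2*√61091 + 226914 = 226914 + 2*√61091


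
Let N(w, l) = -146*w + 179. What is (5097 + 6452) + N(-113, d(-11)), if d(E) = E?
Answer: 28226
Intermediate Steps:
N(w, l) = 179 - 146*w
(5097 + 6452) + N(-113, d(-11)) = (5097 + 6452) + (179 - 146*(-113)) = 11549 + (179 + 16498) = 11549 + 16677 = 28226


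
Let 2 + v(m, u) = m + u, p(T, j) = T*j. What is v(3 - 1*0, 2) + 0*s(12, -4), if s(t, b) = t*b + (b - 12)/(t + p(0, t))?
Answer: 3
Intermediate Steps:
s(t, b) = b*t + (-12 + b)/t (s(t, b) = t*b + (b - 12)/(t + 0*t) = b*t + (-12 + b)/(t + 0) = b*t + (-12 + b)/t)
v(m, u) = -2 + m + u (v(m, u) = -2 + (m + u) = -2 + m + u)
v(3 - 1*0, 2) + 0*s(12, -4) = (-2 + (3 - 1*0) + 2) + 0*((-12 - 4 - 4*12²)/12) = (-2 + (3 + 0) + 2) + 0*((-12 - 4 - 4*144)/12) = (-2 + 3 + 2) + 0*((-12 - 4 - 576)/12) = 3 + 0*((1/12)*(-592)) = 3 + 0*(-148/3) = 3 + 0 = 3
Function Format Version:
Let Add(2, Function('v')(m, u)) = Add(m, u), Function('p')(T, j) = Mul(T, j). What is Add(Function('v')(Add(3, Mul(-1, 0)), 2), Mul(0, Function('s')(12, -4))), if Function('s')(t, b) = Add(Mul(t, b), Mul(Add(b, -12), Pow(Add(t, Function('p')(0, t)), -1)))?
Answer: 3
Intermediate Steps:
Function('s')(t, b) = Add(Mul(b, t), Mul(Pow(t, -1), Add(-12, b))) (Function('s')(t, b) = Add(Mul(t, b), Mul(Add(b, -12), Pow(Add(t, Mul(0, t)), -1))) = Add(Mul(b, t), Mul(Add(-12, b), Pow(Add(t, 0), -1))) = Add(Mul(b, t), Mul(Add(-12, b), Pow(t, -1))) = Add(Mul(b, t), Mul(Pow(t, -1), Add(-12, b))))
Function('v')(m, u) = Add(-2, m, u) (Function('v')(m, u) = Add(-2, Add(m, u)) = Add(-2, m, u))
Add(Function('v')(Add(3, Mul(-1, 0)), 2), Mul(0, Function('s')(12, -4))) = Add(Add(-2, Add(3, Mul(-1, 0)), 2), Mul(0, Mul(Pow(12, -1), Add(-12, -4, Mul(-4, Pow(12, 2)))))) = Add(Add(-2, Add(3, 0), 2), Mul(0, Mul(Rational(1, 12), Add(-12, -4, Mul(-4, 144))))) = Add(Add(-2, 3, 2), Mul(0, Mul(Rational(1, 12), Add(-12, -4, -576)))) = Add(3, Mul(0, Mul(Rational(1, 12), -592))) = Add(3, Mul(0, Rational(-148, 3))) = Add(3, 0) = 3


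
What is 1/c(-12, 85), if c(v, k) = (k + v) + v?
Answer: 1/61 ≈ 0.016393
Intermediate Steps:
c(v, k) = k + 2*v
1/c(-12, 85) = 1/(85 + 2*(-12)) = 1/(85 - 24) = 1/61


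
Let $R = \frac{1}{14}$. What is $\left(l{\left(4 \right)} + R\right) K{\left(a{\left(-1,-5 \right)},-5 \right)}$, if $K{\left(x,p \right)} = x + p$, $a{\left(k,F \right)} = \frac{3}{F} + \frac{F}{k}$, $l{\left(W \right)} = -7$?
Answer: $\frac{291}{70} \approx 4.1571$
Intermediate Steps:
$R = \frac{1}{14} \approx 0.071429$
$K{\left(x,p \right)} = p + x$
$\left(l{\left(4 \right)} + R\right) K{\left(a{\left(-1,-5 \right)},-5 \right)} = \left(-7 + \frac{1}{14}\right) \left(-5 + \left(\frac{3}{-5} - \frac{5}{-1}\right)\right) = - \frac{97 \left(-5 + \left(3 \left(- \frac{1}{5}\right) - -5\right)\right)}{14} = - \frac{97 \left(-5 + \left(- \frac{3}{5} + 5\right)\right)}{14} = - \frac{97 \left(-5 + \frac{22}{5}\right)}{14} = \left(- \frac{97}{14}\right) \left(- \frac{3}{5}\right) = \frac{291}{70}$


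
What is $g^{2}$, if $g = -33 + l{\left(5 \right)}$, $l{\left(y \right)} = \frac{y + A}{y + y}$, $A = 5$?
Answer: $1024$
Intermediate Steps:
$l{\left(y \right)} = \frac{5 + y}{2 y}$ ($l{\left(y \right)} = \frac{y + 5}{y + y} = \frac{5 + y}{2 y}$)
$g = -32$ ($g = -33 + \frac{5 + 5}{2 \cdot 5} = -33 + \frac{1}{2} \cdot \frac{1}{5} \cdot 10 = -33 + 1 = -32$)
$g^{2} = \left(-32\right)^{2} = 1024$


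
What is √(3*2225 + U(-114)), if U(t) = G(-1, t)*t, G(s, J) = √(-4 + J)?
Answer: √(6675 - 114*I*√118) ≈ 82.048 - 7.5465*I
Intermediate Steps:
U(t) = t*√(-4 + t) (U(t) = √(-4 + t)*t = t*√(-4 + t))
√(3*2225 + U(-114)) = √(3*2225 - 114*√(-4 - 114)) = √(6675 - 114*I*√118)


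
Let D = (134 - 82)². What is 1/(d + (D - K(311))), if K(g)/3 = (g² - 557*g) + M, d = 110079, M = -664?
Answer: 1/344293 ≈ 2.9045e-6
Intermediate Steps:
D = 2704 (D = 52² = 2704)
K(g) = -1992 - 1671*g + 3*g² (K(g) = 3*((g² - 557*g) - 664) = 3*(-664 + g² - 557*g) = -1992 - 1671*g + 3*g²)
1/(d + (D - K(311))) = 1/(110079 + (2704 - (-1992 - 1671*311 + 3*311²))) = 1/(110079 + (2704 - (-1992 - 519681 + 3*96721))) = 1/(110079 + (2704 - (-1992 - 519681 + 290163))) = 1/(110079 + (2704 - 1*(-231510))) = 1/(110079 + (2704 + 231510)) = 1/(110079 + 234214) = 1/344293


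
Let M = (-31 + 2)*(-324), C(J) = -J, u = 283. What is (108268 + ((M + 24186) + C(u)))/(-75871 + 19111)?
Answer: -47189/18920 ≈ -2.4941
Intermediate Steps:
M = 9396 (M = -29*(-324) = 9396)
(108268 + ((M + 24186) + C(u)))/(-75871 + 19111) = (108268 + ((9396 + 24186) - 1*283))/(-75871 + 19111) = (108268 + (33582 - 283))/(-56760) = (108268 + 33299)*(-1/56760) = 141567*(-1/56760) = -47189/18920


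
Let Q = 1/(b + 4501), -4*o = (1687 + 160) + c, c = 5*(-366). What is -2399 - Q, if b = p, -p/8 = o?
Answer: -10879466/4535 ≈ -2399.0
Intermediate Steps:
c = -1830
o = -17/4 (o = -((1687 + 160) - 1830)/4 = -(1847 - 1830)/4 = -1/4*17 = -17/4 ≈ -4.2500)
p = 34 (p = -8*(-17/4) = 34)
b = 34
Q = 1/4535 (Q = 1/(34 + 4501) = 1/4535 ≈ 0.00022051)
-2399 - Q = -2399 - 1*1/4535 = -2399 - 1/4535 = -10879466/4535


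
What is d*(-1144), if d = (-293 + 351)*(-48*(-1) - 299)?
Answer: 16654352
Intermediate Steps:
d = -14558 (d = 58*(48 - 299) = 58*(-251) = -14558)
d*(-1144) = -14558*(-1144) = 16654352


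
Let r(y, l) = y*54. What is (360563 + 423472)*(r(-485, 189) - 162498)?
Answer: -147937996080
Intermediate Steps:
r(y, l) = 54*y
(360563 + 423472)*(r(-485, 189) - 162498) = (360563 + 423472)*(54*(-485) - 162498) = 784035*(-26190 - 162498) = 784035*(-188688) = -147937996080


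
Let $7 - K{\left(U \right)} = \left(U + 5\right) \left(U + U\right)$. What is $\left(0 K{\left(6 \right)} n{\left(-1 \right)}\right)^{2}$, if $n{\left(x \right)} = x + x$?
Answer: $0$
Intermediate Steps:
$n{\left(x \right)} = 2 x$
$K{\left(U \right)} = 7 - 2 U \left(5 + U\right)$ ($K{\left(U \right)} = 7 - \left(U + 5\right) \left(U + U\right) = 7 - \left(5 + U\right) 2 U = 7 - 2 U \left(5 + U\right)$)
$\left(0 K{\left(6 \right)} n{\left(-1 \right)}\right)^{2} = \left(0 \left(7 - 60 - 2 \cdot 6^{2}\right) 2 \left(-1\right)\right)^{2} = \left(0 \left(7 - 60 - 72\right) \left(-2\right)\right)^{2} = \left(0 \left(-125\right) \left(-2\right)\right)^{2} = \left(0 \left(-2\right)\right)^{2} = 0^{2} = 0$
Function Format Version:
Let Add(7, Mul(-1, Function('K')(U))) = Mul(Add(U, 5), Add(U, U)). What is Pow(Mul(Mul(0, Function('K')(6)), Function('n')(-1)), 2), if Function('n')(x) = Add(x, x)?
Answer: 0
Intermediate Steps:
Function('n')(x) = Mul(2, x)
Function('K')(U) = Add(7, Mul(-2, U, Add(5, U))) (Function('K')(U) = Add(7, Mul(-1, Mul(Add(U, 5), Add(U, U)))) = Add(7, Mul(-1, Mul(Add(5, U), Mul(2, U)))) = Add(7, Mul(-1, Mul(2, U, Add(5, U)))) = Add(7, Mul(-2, U, Add(5, U))))
Pow(Mul(Mul(0, Function('K')(6)), Function('n')(-1)), 2) = Pow(Mul(Mul(0, Add(7, Mul(-10, 6), Mul(-2, Pow(6, 2)))), Mul(2, -1)), 2) = Pow(Mul(Mul(0, Add(7, -60, Mul(-2, 36))), -2), 2) = Pow(Mul(Mul(0, Add(7, -60, -72)), -2), 2) = Pow(Mul(Mul(0, -125), -2), 2) = Pow(Mul(0, -2), 2) = Pow(0, 2) = 0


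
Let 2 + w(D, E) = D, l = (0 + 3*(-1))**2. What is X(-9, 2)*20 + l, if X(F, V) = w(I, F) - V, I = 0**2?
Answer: -71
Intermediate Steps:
l = 9 (l = (0 - 3)**2 = (-3)**2 = 9)
I = 0
w(D, E) = -2 + D
X(F, V) = -2 - V (X(F, V) = (-2 + 0) - V = -2 - V)
X(-9, 2)*20 + l = (-2 - 1*2)*20 + 9 = (-2 - 2)*20 + 9 = -4*20 + 9 = -80 + 9 = -71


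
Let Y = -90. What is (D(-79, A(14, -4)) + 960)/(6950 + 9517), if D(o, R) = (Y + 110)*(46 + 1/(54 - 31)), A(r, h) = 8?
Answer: 14420/126247 ≈ 0.11422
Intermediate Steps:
D(o, R) = 21180/23 (D(o, R) = (-90 + 110)*(46 + 1/(54 - 31)) = 20*(46 + 1/23) = 20*(1059/23) = 21180/23)
(D(-79, A(14, -4)) + 960)/(6950 + 9517) = (21180/23 + 960)/(6950 + 9517) = (43260/23)/16467 = (43260/23)*(1/16467) = 14420/126247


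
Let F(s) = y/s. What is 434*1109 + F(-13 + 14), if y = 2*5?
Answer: 481316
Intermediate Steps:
y = 10
F(s) = 10/s
434*1109 + F(-13 + 14) = 434*1109 + 10/(-13 + 14) = 481306 + 10/1 = 481306 + 10*1 = 481306 + 10 = 481316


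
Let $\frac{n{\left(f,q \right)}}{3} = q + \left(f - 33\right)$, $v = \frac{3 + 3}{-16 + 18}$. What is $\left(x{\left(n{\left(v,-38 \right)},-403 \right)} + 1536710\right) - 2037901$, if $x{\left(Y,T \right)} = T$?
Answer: $-501594$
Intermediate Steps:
$v = 3$ ($v = \frac{6}{2} = 6 \cdot \frac{1}{2} = 3$)
$n{\left(f,q \right)} = -99 + 3 f + 3 q$ ($n{\left(f,q \right)} = 3 \left(q + \left(f - 33\right)\right) = 3 \left(q + \left(-33 + f\right)\right) = 3 \left(-33 + f + q\right) = -99 + 3 f + 3 q$)
$\left(x{\left(n{\left(v,-38 \right)},-403 \right)} + 1536710\right) - 2037901 = \left(-403 + 1536710\right) - 2037901 = 1536307 - 2037901 = -501594$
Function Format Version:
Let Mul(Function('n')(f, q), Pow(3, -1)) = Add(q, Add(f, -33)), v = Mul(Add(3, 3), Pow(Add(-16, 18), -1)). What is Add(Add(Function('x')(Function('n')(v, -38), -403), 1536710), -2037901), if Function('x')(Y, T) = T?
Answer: -501594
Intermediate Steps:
v = 3 (v = Mul(6, Pow(2, -1)) = Mul(6, Rational(1, 2)) = 3)
Function('n')(f, q) = Add(-99, Mul(3, f), Mul(3, q)) (Function('n')(f, q) = Mul(3, Add(q, Add(f, -33))) = Mul(3, Add(q, Add(-33, f))) = Mul(3, Add(-33, f, q)) = Add(-99, Mul(3, f), Mul(3, q)))
Add(Add(Function('x')(Function('n')(v, -38), -403), 1536710), -2037901) = Add(Add(-403, 1536710), -2037901) = Add(1536307, -2037901) = -501594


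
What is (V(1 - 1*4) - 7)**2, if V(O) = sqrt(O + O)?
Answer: (7 - I*sqrt(6))**2 ≈ 43.0 - 34.293*I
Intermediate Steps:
V(O) = sqrt(2)*sqrt(O) (V(O) = sqrt(2*O) = sqrt(2)*sqrt(O))
(V(1 - 1*4) - 7)**2 = (sqrt(2)*sqrt(1 - 1*4) - 7)**2 = (sqrt(2)*sqrt(1 - 4) - 7)**2 = (sqrt(2)*sqrt(-3) - 7)**2 = (sqrt(2)*(I*sqrt(3)) - 7)**2 = (I*sqrt(6) - 7)**2 = (-7 + I*sqrt(6))**2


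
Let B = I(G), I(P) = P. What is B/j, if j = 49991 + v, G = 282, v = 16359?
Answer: 141/33175 ≈ 0.0042502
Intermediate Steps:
j = 66350 (j = 49991 + 16359 = 66350)
B = 282
B/j = 282/66350 = 282*(1/66350) = 141/33175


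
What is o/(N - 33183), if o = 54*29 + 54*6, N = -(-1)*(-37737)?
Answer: -21/788 ≈ -0.026650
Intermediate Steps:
N = -37737 (N = -1*37737 = -37737)
o = 1890 (o = 1566 + 324 = 1890)
o/(N - 33183) = 1890/(-37737 - 33183) = 1890/(-70920) = 1890*(-1/70920) = -21/788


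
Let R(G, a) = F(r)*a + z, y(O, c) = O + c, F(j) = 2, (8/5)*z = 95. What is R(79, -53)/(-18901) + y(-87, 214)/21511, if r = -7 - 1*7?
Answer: 27227019/3252635288 ≈ 0.0083708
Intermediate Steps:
r = -14 (r = -7 - 7 = -14)
z = 475/8 (z = (5/8)*95 = 475/8 ≈ 59.375)
R(G, a) = 475/8 + 2*a (R(G, a) = 2*a + 475/8 = 475/8 + 2*a)
R(79, -53)/(-18901) + y(-87, 214)/21511 = (475/8 + 2*(-53))/(-18901) + (-87 + 214)/21511 = (475/8 - 106)*(-1/18901) + 127*(1/21511) = -373/8*(-1/18901) + 127/21511 = 373/151208 + 127/21511 = 27227019/3252635288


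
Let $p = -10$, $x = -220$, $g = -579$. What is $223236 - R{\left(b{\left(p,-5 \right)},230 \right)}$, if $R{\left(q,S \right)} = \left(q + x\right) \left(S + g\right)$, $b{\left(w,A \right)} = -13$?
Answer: $141919$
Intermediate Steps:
$R{\left(q,S \right)} = \left(-579 + S\right) \left(-220 + q\right)$ ($R{\left(q,S \right)} = \left(q - 220\right) \left(S - 579\right) = \left(-220 + q\right) \left(-579 + S\right) = \left(-579 + S\right) \left(-220 + q\right)$)
$223236 - R{\left(b{\left(p,-5 \right)},230 \right)} = 223236 - \left(127380 - -7527 - 50600 + 230 \left(-13\right)\right) = 223236 - \left(127380 + 7527 - 50600 - 2990\right) = 223236 - 81317 = 141919$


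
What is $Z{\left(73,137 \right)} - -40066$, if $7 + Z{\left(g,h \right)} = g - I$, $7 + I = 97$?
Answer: $40042$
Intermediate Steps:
$I = 90$ ($I = -7 + 97 = 90$)
$Z{\left(g,h \right)} = -97 + g$ ($Z{\left(g,h \right)} = -7 + \left(g - 90\right) = -7 + \left(-90 + g\right) = -97 + g$)
$Z{\left(73,137 \right)} - -40066 = \left(-97 + 73\right) - -40066 = -24 + 40066 = 40042$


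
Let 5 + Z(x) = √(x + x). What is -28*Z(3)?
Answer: 140 - 28*√6 ≈ 71.414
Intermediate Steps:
Z(x) = -5 + √2*√x (Z(x) = -5 + √(x + x) = -5 + √(2*x) = -5 + √2*√x)
-28*Z(3) = -28*(-5 + √2*√3) = -28*(-5 + √6) = 140 - 28*√6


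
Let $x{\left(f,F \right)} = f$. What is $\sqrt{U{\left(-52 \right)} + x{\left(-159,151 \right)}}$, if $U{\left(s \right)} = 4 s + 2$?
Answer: $i \sqrt{365} \approx 19.105 i$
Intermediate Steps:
$U{\left(s \right)} = 2 + 4 s$
$\sqrt{U{\left(-52 \right)} + x{\left(-159,151 \right)}} = \sqrt{\left(2 + 4 \left(-52\right)\right) - 159} = \sqrt{\left(2 - 208\right) - 159} = \sqrt{-206 - 159} = \sqrt{-365} = i \sqrt{365}$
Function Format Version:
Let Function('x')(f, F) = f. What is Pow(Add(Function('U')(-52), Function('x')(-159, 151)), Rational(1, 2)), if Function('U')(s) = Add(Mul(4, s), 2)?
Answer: Mul(I, Pow(365, Rational(1, 2))) ≈ Mul(19.105, I)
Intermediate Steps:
Function('U')(s) = Add(2, Mul(4, s))
Pow(Add(Function('U')(-52), Function('x')(-159, 151)), Rational(1, 2)) = Pow(Add(Add(2, Mul(4, -52)), -159), Rational(1, 2)) = Pow(Add(Add(2, -208), -159), Rational(1, 2)) = Pow(Add(-206, -159), Rational(1, 2)) = Pow(-365, Rational(1, 2)) = Mul(I, Pow(365, Rational(1, 2)))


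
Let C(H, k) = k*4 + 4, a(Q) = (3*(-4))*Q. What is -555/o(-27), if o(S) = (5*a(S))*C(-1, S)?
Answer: 37/11232 ≈ 0.0032942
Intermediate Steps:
a(Q) = -12*Q
C(H, k) = 4 + 4*k (C(H, k) = 4*k + 4 = 4 + 4*k)
o(S) = -60*S*(4 + 4*S) (o(S) = (5*(-12*S))*(4 + 4*S) = (-60*S)*(4 + 4*S) = -60*S*(4 + 4*S))
-555/o(-27) = -555*1/(6480*(1 - 27)) = -555/((-240*(-27)*(-26))) = -555/(-168480) = -555*(-1/168480) = 37/11232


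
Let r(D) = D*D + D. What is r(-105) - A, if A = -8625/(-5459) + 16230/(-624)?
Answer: 6213546715/567736 ≈ 10944.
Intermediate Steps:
r(D) = D + D² (r(D) = D² + D = D + D²)
A = -13869595/567736 (A = -8625*(-1/5459) + 16230*(-1/624) = 8625/5459 - 2705/104 = -13869595/567736 ≈ -24.430)
r(-105) - A = -105*(1 - 105) - 1*(-13869595/567736) = -105*(-104) + 13869595/567736 = 10920 + 13869595/567736 = 6213546715/567736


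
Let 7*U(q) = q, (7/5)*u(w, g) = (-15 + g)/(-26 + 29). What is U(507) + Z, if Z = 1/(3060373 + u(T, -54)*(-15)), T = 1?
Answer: 10862138401/149970352 ≈ 72.429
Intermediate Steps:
u(w, g) = -25/7 + 5*g/21 (u(w, g) = 5*((-15 + g)/(-26 + 29))/7 = 5*((-15 + g)/3)/7 = 5*((-15 + g)*(⅓))/7 = 5*(-5 + g/3)/7 = -25/7 + 5*g/21)
Z = 7/21424336 (Z = 1/(3060373 + (-25/7 + (5/21)*(-54))*(-15)) = 1/(3060373 + (-25/7 - 90/7)*(-15)) = 1/(3060373 - 115/7*(-15)) = 1/(3060373 + 1725/7) = 1/(21424336/7) = 7/21424336 ≈ 3.2673e-7)
U(q) = q/7
U(507) + Z = (⅐)*507 + 7/21424336 = 507/7 + 7/21424336 = 10862138401/149970352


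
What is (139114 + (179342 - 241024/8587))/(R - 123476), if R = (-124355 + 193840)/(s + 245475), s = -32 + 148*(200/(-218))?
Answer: -73112131870119576/28350442883733889 ≈ -2.5789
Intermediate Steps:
s = -18288/109 (s = -32 + 148*(200*(-1/218)) = -32 + 148*(-100/109) = -32 - 14800/109 = -18288/109 ≈ -167.78)
R = 7573865/26738487 (R = (-124355 + 193840)/(-18288/109 + 245475) = 69485/(26738487/109) = 69485*(109/26738487) = 7573865/26738487 ≈ 0.28326)
(139114 + (179342 - 241024/8587))/(R - 123476) = (139114 + (179342 - 241024/8587))/(7573865/26738487 - 123476) = (139114 + (179342 - 241024/8587))/(-3301553846947/26738487) = (139114 + (179342 - 1*241024/8587))*(-26738487/3301553846947) = (139114 + (179342 - 241024/8587))*(-26738487/3301553846947) = (139114 + 1539768730/8587)*(-26738487/3301553846947) = (2734340648/8587)*(-26738487/3301553846947) = -73112131870119576/28350442883733889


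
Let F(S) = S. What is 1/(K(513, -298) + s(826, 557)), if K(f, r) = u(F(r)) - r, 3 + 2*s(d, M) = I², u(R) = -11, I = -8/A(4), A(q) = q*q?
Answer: 8/2285 ≈ 0.0035011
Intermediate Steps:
A(q) = q²
I = -½ (I = -8/(4²) = -8/16 = -8*1/16 = -½ ≈ -0.50000)
s(d, M) = -11/8 (s(d, M) = -3/2 + (-½)²/2 = -3/2 + (½)*(¼) = -3/2 + ⅛ = -11/8)
K(f, r) = -11 - r
1/(K(513, -298) + s(826, 557)) = 1/((-11 - 1*(-298)) - 11/8) = 1/((-11 + 298) - 11/8) = 1/(287 - 11/8) = 1/(2285/8) = 8/2285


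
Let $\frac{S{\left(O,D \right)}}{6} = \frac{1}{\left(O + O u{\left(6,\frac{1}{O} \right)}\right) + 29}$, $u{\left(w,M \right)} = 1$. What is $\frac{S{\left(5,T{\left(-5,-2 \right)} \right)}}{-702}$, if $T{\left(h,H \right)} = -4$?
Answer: $- \frac{1}{4563} \approx -0.00021915$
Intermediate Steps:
$S{\left(O,D \right)} = \frac{6}{29 + 2 O}$ ($S{\left(O,D \right)} = \frac{6}{\left(O + O 1\right) + 29} = \frac{6}{\left(O + O\right) + 29} = \frac{6}{2 O + 29} = \frac{6}{29 + 2 O}$)
$\frac{S{\left(5,T{\left(-5,-2 \right)} \right)}}{-702} = \frac{6 \frac{1}{29 + 2 \cdot 5}}{-702} = \frac{6}{29 + 10} \left(- \frac{1}{702}\right) = \frac{6}{39} \left(- \frac{1}{702}\right) = 6 \cdot \frac{1}{39} \left(- \frac{1}{702}\right) = \frac{2}{13} \left(- \frac{1}{702}\right) = - \frac{1}{4563}$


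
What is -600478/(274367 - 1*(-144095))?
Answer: -300239/209231 ≈ -1.4350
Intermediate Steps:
-600478/(274367 - 1*(-144095)) = -600478/(274367 + 144095) = -600478/418462 = -600478*1/418462 = -300239/209231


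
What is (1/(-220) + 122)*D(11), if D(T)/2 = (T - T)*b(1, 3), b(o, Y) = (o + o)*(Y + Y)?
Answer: 0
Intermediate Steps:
b(o, Y) = 4*Y*o (b(o, Y) = (2*o)*(2*Y) = 4*Y*o)
D(T) = 0 (D(T) = 2*((T - T)*(4*3*1)) = 2*(0*12) = 2*0 = 0)
(1/(-220) + 122)*D(11) = (1/(-220) + 122)*0 = (-1/220 + 122)*0 = (26839/220)*0 = 0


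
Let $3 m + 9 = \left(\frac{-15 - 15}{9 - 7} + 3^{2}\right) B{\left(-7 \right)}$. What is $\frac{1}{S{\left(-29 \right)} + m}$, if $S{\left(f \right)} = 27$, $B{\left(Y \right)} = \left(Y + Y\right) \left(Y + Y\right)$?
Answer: $- \frac{1}{368} \approx -0.0027174$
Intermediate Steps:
$B{\left(Y \right)} = 4 Y^{2}$ ($B{\left(Y \right)} = 2 Y 2 Y = 4 Y^{2}$)
$m = -395$ ($m = -3 + \frac{\left(\frac{-15 - 15}{9 - 7} + 3^{2}\right) 4 \left(-7\right)^{2}}{3} = -3 + \frac{\left(- \frac{30}{2} + 9\right) 4 \cdot 49}{3} = -3 + \frac{\left(\left(-30\right) \frac{1}{2} + 9\right) 196}{3} = -3 + \frac{\left(-15 + 9\right) 196}{3} = -3 + \frac{\left(-6\right) 196}{3} = -3 + \frac{1}{3} \left(-1176\right) = -3 - 392 = -395$)
$\frac{1}{S{\left(-29 \right)} + m} = \frac{1}{27 - 395} = \frac{1}{-368} = - \frac{1}{368}$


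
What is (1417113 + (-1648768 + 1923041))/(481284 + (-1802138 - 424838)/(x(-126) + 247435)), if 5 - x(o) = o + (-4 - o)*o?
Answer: 111182413017/31636406354 ≈ 3.5144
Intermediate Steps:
x(o) = 5 - o - o*(-4 - o) (x(o) = 5 - (o + (-4 - o)*o) = 5 - (o + o*(-4 - o)) = 5 + (-o - o*(-4 - o)) = 5 - o - o*(-4 - o))
(1417113 + (-1648768 + 1923041))/(481284 + (-1802138 - 424838)/(x(-126) + 247435)) = (1417113 + (-1648768 + 1923041))/(481284 + (-1802138 - 424838)/((5 + (-126)² + 3*(-126)) + 247435)) = (1417113 + 274273)/(481284 - 2226976/((5 + 15876 - 378) + 247435)) = 1691386/(481284 - 2226976/(15503 + 247435)) = 1691386/(481284 - 2226976/262938) = 1691386/(481284 - 2226976*1/262938) = 1691386/(481284 - 1113488/131469) = 1691386/(63272812708/131469) = 1691386*(131469/63272812708) = 111182413017/31636406354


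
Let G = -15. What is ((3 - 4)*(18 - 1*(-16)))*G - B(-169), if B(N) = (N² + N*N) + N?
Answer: -56443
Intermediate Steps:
B(N) = N + 2*N² (B(N) = (N² + N²) + N = 2*N² + N = N + 2*N²)
((3 - 4)*(18 - 1*(-16)))*G - B(-169) = ((3 - 4)*(18 - 1*(-16)))*(-15) - (-169)*(1 + 2*(-169)) = -(18 + 16)*(-15) - (-169)*(1 - 338) = -1*34*(-15) - (-169)*(-337) = -34*(-15) - 1*56953 = 510 - 56953 = -56443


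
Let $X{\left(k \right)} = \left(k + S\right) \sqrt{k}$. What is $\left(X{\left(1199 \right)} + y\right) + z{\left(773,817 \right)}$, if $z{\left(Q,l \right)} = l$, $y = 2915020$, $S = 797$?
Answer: $2915837 + 1996 \sqrt{1199} \approx 2.985 \cdot 10^{6}$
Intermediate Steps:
$X{\left(k \right)} = \sqrt{k} \left(797 + k\right)$ ($X{\left(k \right)} = \left(k + 797\right) \sqrt{k} = \left(797 + k\right) \sqrt{k} = \sqrt{k} \left(797 + k\right)$)
$\left(X{\left(1199 \right)} + y\right) + z{\left(773,817 \right)} = \left(\sqrt{1199} \left(797 + 1199\right) + 2915020\right) + 817 = \left(\sqrt{1199} \cdot 1996 + 2915020\right) + 817 = \left(1996 \sqrt{1199} + 2915020\right) + 817 = \left(2915020 + 1996 \sqrt{1199}\right) + 817 = 2915837 + 1996 \sqrt{1199}$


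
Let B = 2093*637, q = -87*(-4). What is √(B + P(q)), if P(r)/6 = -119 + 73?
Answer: √1332965 ≈ 1154.5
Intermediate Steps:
q = 348
B = 1333241
P(r) = -276 (P(r) = 6*(-119 + 73) = 6*(-46) = -276)
√(B + P(q)) = √(1333241 - 276) = √1332965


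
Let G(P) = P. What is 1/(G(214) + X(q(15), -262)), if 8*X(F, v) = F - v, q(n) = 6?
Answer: 2/495 ≈ 0.0040404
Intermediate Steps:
X(F, v) = -v/8 + F/8 (X(F, v) = (F - v)/8 = -v/8 + F/8)
1/(G(214) + X(q(15), -262)) = 1/(214 + (-⅛*(-262) + (⅛)*6)) = 1/(214 + (131/4 + ¾)) = 1/(214 + 67/2) = 1/(495/2) = 2/495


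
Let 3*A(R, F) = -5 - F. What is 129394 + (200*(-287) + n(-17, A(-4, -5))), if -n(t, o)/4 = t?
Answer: 72062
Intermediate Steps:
A(R, F) = -5/3 - F/3 (A(R, F) = (-5 - F)/3 = -5/3 - F/3)
n(t, o) = -4*t
129394 + (200*(-287) + n(-17, A(-4, -5))) = 129394 + (200*(-287) - 4*(-17)) = 129394 + (-57400 + 68) = 129394 - 57332 = 72062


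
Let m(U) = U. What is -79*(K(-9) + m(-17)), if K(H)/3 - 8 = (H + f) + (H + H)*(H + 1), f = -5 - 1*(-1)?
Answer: -31600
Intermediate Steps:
f = -4 (f = -5 + 1 = -4)
K(H) = 12 + 3*H + 6*H*(1 + H) (K(H) = 24 + 3*((H - 4) + (H + H)*(H + 1)) = 24 + 3*((-4 + H) + (2*H)*(1 + H)) = 24 + 3*((-4 + H) + 2*H*(1 + H)) = 24 + 3*(-4 + H + 2*H*(1 + H)) = 24 + (-12 + 3*H + 6*H*(1 + H)) = 12 + 3*H + 6*H*(1 + H))
-79*(K(-9) + m(-17)) = -79*((12 + 6*(-9)² + 9*(-9)) - 17) = -79*((12 + 6*81 - 81) - 17) = -79*((12 + 486 - 81) - 17) = -79*(417 - 17) = -79*400 = -31600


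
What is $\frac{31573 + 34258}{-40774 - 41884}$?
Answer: $- \frac{65831}{82658} \approx -0.79643$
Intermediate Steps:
$\frac{31573 + 34258}{-40774 - 41884} = \frac{65831}{-82658} = 65831 \left(- \frac{1}{82658}\right) = - \frac{65831}{82658}$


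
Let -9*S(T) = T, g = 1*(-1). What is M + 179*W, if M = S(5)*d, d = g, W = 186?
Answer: 299651/9 ≈ 33295.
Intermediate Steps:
g = -1
S(T) = -T/9
d = -1
M = 5/9 (M = -⅑*5*(-1) = -5/9*(-1) = 5/9 ≈ 0.55556)
M + 179*W = 5/9 + 179*186 = 5/9 + 33294 = 299651/9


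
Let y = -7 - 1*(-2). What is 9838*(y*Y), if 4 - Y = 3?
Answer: -49190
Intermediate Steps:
Y = 1 (Y = 4 - 1*3 = 4 - 3 = 1)
y = -5 (y = -7 + 2 = -5)
9838*(y*Y) = 9838*(-5*1) = 9838*(-5) = -49190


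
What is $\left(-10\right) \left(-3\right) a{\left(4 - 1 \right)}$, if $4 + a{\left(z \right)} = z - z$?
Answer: $-120$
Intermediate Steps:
$a{\left(z \right)} = -4$ ($a{\left(z \right)} = -4 + \left(z - z\right) = -4 + 0 = -4$)
$\left(-10\right) \left(-3\right) a{\left(4 - 1 \right)} = \left(-10\right) \left(-3\right) \left(-4\right) = 30 \left(-4\right) = -120$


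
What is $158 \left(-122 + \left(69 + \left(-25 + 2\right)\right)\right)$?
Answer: $-12008$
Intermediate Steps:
$158 \left(-122 + \left(69 + \left(-25 + 2\right)\right)\right) = 158 \left(-122 + \left(69 - 23\right)\right) = 158 \left(-122 + 46\right) = 158 \left(-76\right) = -12008$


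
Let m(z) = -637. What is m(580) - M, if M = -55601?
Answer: 54964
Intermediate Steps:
m(580) - M = -637 - 1*(-55601) = -637 + 55601 = 54964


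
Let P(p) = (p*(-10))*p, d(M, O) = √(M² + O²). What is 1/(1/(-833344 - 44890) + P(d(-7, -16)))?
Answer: -878234/2678613701 ≈ -0.00032787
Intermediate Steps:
P(p) = -10*p² (P(p) = (-10*p)*p = -10*p²)
1/(1/(-833344 - 44890) + P(d(-7, -16))) = 1/(1/(-833344 - 44890) - 10*(√((-7)² + (-16)²))²) = 1/(1/(-878234) - 10*(√(49 + 256))²) = 1/(-1/878234 - 10*(√305)²) = 1/(-1/878234 - 10*305) = 1/(-1/878234 - 3050) = 1/(-2678613701/878234) = -878234/2678613701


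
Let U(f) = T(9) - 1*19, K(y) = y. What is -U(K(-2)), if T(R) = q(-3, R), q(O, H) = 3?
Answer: 16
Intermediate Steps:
T(R) = 3
U(f) = -16 (U(f) = 3 - 1*19 = 3 - 19 = -16)
-U(K(-2)) = -1*(-16) = 16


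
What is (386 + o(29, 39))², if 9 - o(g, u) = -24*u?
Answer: 1771561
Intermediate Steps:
o(g, u) = 9 + 24*u (o(g, u) = 9 - (-24)*u = 9 + 24*u)
(386 + o(29, 39))² = (386 + (9 + 24*39))² = (386 + (9 + 936))² = (386 + 945)² = 1331² = 1771561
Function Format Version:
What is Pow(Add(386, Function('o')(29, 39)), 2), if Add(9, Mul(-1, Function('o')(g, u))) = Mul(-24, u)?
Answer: 1771561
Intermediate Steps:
Function('o')(g, u) = Add(9, Mul(24, u)) (Function('o')(g, u) = Add(9, Mul(-1, Mul(-24, u))) = Add(9, Mul(24, u)))
Pow(Add(386, Function('o')(29, 39)), 2) = Pow(Add(386, Add(9, Mul(24, 39))), 2) = Pow(Add(386, Add(9, 936)), 2) = Pow(Add(386, 945), 2) = Pow(1331, 2) = 1771561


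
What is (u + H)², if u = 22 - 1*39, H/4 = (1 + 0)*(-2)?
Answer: 625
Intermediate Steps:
H = -8 (H = 4*((1 + 0)*(-2)) = 4*(1*(-2)) = 4*(-2) = -8)
u = -17 (u = 22 - 39 = -17)
(u + H)² = (-17 - 8)² = (-25)² = 625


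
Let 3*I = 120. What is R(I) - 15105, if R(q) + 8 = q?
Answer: -15073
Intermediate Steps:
I = 40 (I = (⅓)*120 = 40)
R(q) = -8 + q
R(I) - 15105 = (-8 + 40) - 15105 = 32 - 15105 = -15073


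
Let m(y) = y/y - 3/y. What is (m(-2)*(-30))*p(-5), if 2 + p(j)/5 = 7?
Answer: -1875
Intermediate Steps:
p(j) = 25 (p(j) = -10 + 5*7 = -10 + 35 = 25)
m(y) = 1 - 3/y
(m(-2)*(-30))*p(-5) = (((-3 - 2)/(-2))*(-30))*25 = (-1/2*(-5)*(-30))*25 = ((5/2)*(-30))*25 = -75*25 = -1875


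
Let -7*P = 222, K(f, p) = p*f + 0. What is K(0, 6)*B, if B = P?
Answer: 0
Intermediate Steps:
K(f, p) = f*p (K(f, p) = f*p + 0 = f*p)
P = -222/7 (P = -1/7*222 = -222/7 ≈ -31.714)
B = -222/7 ≈ -31.714
K(0, 6)*B = (0*6)*(-222/7) = 0*(-222/7) = 0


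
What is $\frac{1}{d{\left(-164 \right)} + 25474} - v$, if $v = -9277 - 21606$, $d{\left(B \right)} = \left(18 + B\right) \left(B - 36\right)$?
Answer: $\frac{1688497143}{54674} \approx 30883.0$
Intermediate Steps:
$d{\left(B \right)} = \left(-36 + B\right) \left(18 + B\right)$ ($d{\left(B \right)} = \left(18 + B\right) \left(-36 + B\right) = \left(-36 + B\right) \left(18 + B\right)$)
$v = -30883$ ($v = -9277 - 21606 = -30883$)
$\frac{1}{d{\left(-164 \right)} + 25474} - v = \frac{1}{\left(-648 + \left(-164\right)^{2} - -2952\right) + 25474} - -30883 = \frac{1}{\left(-648 + 26896 + 2952\right) + 25474} + 30883 = \frac{1}{29200 + 25474} + 30883 = \frac{1}{54674} + 30883 = \frac{1688497143}{54674}$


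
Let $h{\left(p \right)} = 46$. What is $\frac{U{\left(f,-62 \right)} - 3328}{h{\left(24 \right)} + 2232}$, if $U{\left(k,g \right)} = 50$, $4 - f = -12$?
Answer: $- \frac{1639}{1139} \approx -1.439$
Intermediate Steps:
$f = 16$ ($f = 4 - -12 = 4 + 12 = 16$)
$\frac{U{\left(f,-62 \right)} - 3328}{h{\left(24 \right)} + 2232} = \frac{50 - 3328}{46 + 2232} = - \frac{3278}{2278} = \left(-3278\right) \frac{1}{2278} = - \frac{1639}{1139}$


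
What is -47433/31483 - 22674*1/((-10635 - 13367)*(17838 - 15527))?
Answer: -1315164650892/873159313213 ≈ -1.5062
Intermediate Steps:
-47433/31483 - 22674*1/((-10635 - 13367)*(17838 - 15527)) = -47433*1/31483 - 22674/((-24002*2311)) = -47433/31483 - 22674/(-55468622) = -47433/31483 - 22674*(-1/55468622) = -47433/31483 + 11337/27734311 = -1315164650892/873159313213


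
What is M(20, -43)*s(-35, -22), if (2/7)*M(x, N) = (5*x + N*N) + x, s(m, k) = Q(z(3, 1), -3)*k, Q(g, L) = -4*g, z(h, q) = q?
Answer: 606452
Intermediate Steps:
s(m, k) = -4*k (s(m, k) = (-4*1)*k = -4*k)
M(x, N) = 21*x + 7*N²/2 (M(x, N) = 7*((5*x + N*N) + x)/2 = 7*((5*x + N²) + x)/2 = 7*((N² + 5*x) + x)/2 = 7*(N² + 6*x)/2 = 21*x + 7*N²/2)
M(20, -43)*s(-35, -22) = (21*20 + (7/2)*(-43)²)*(-4*(-22)) = (420 + (7/2)*1849)*88 = (420 + 12943/2)*88 = (13783/2)*88 = 606452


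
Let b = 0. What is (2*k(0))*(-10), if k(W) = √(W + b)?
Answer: 0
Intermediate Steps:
k(W) = √W (k(W) = √(W + 0) = √W)
(2*k(0))*(-10) = (2*√0)*(-10) = (2*0)*(-10) = 0*(-10) = 0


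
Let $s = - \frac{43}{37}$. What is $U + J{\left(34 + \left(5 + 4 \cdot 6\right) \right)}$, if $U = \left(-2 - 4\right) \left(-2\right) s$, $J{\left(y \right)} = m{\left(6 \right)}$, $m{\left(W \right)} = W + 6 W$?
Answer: $\frac{1038}{37} \approx 28.054$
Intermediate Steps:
$s = - \frac{43}{37}$ ($s = \left(-43\right) \frac{1}{37} = - \frac{43}{37} \approx -1.1622$)
$m{\left(W \right)} = 7 W$
$J{\left(y \right)} = 42$ ($J{\left(y \right)} = 7 \cdot 6 = 42$)
$U = - \frac{516}{37}$ ($U = \left(-2 - 4\right) \left(-2\right) \left(- \frac{43}{37}\right) = \left(-6\right) \left(-2\right) \left(- \frac{43}{37}\right) = 12 \left(- \frac{43}{37}\right) = - \frac{516}{37} \approx -13.946$)
$U + J{\left(34 + \left(5 + 4 \cdot 6\right) \right)} = - \frac{516}{37} + 42 = \frac{1038}{37}$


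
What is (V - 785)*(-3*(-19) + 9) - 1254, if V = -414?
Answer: -80388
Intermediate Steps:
(V - 785)*(-3*(-19) + 9) - 1254 = (-414 - 785)*(-3*(-19) + 9) - 1254 = -1199*(57 + 9) - 1254 = -1199*66 - 1254 = -79134 - 1254 = -80388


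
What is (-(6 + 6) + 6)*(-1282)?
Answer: 7692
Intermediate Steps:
(-(6 + 6) + 6)*(-1282) = (-1*12 + 6)*(-1282) = (-12 + 6)*(-1282) = -6*(-1282) = 7692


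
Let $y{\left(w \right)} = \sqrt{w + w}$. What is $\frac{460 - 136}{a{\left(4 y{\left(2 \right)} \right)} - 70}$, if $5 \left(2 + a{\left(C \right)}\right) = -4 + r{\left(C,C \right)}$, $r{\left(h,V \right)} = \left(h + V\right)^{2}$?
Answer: $-15$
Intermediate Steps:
$r{\left(h,V \right)} = \left(V + h\right)^{2}$
$y{\left(w \right)} = \sqrt{2} \sqrt{w}$ ($y{\left(w \right)} = \sqrt{2 w} = \sqrt{2} \sqrt{w}$)
$a{\left(C \right)} = - \frac{14}{5} + \frac{4 C^{2}}{5}$ ($a{\left(C \right)} = -2 + \frac{-4 + \left(C + C\right)^{2}}{5} = -2 + \frac{-4 + \left(2 C\right)^{2}}{5} = -2 + \frac{-4 + 4 C^{2}}{5} = -2 + \left(- \frac{4}{5} + \frac{4 C^{2}}{5}\right) = - \frac{14}{5} + \frac{4 C^{2}}{5}$)
$\frac{460 - 136}{a{\left(4 y{\left(2 \right)} \right)} - 70} = \frac{460 - 136}{\left(- \frac{14}{5} + \frac{4 \left(4 \sqrt{2} \sqrt{2}\right)^{2}}{5}\right) - 70} = \frac{324}{\left(- \frac{14}{5} + \frac{4 \left(4 \cdot 2\right)^{2}}{5}\right) - 70} = \frac{324}{\left(- \frac{14}{5} + \frac{4 \cdot 8^{2}}{5}\right) - 70} = \frac{324}{\left(- \frac{14}{5} + \frac{4}{5} \cdot 64\right) - 70} = \frac{324}{\left(- \frac{14}{5} + \frac{256}{5}\right) - 70} = \frac{324}{\frac{242}{5} - 70} = \frac{324}{- \frac{108}{5}} = 324 \left(- \frac{5}{108}\right) = -15$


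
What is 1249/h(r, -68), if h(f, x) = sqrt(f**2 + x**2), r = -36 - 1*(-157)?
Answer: 1249*sqrt(19265)/19265 ≈ 8.9987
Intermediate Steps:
r = 121 (r = -36 + 157 = 121)
1249/h(r, -68) = 1249/(sqrt(121**2 + (-68)**2)) = 1249/(sqrt(14641 + 4624)) = 1249/(sqrt(19265)) = 1249*(sqrt(19265)/19265) = 1249*sqrt(19265)/19265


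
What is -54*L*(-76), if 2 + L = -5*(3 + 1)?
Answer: -90288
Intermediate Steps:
L = -22 (L = -2 - 5*(3 + 1) = -2 - 5*4 = -2 - 20 = -22)
-54*L*(-76) = -54*(-22)*(-76) = 1188*(-76) = -90288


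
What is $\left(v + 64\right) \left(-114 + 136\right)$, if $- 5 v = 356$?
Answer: $- \frac{792}{5} \approx -158.4$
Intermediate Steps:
$v = - \frac{356}{5}$ ($v = \left(- \frac{1}{5}\right) 356 = - \frac{356}{5} \approx -71.2$)
$\left(v + 64\right) \left(-114 + 136\right) = \left(- \frac{356}{5} + 64\right) \left(-114 + 136\right) = \left(- \frac{36}{5}\right) 22 = - \frac{792}{5}$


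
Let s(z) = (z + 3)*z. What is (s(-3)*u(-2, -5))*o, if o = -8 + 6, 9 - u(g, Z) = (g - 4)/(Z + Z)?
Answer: 0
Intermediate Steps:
u(g, Z) = 9 - (-4 + g)/(2*Z) (u(g, Z) = 9 - (g - 4)/(Z + Z) = 9 - (-4 + g)/(2*Z))
s(z) = z*(3 + z) (s(z) = (3 + z)*z = z*(3 + z))
o = -2
(s(-3)*u(-2, -5))*o = ((-3*(3 - 3))*((½)*(4 - 1*(-2) + 18*(-5))/(-5)))*(-2) = ((-3*0)*((½)*(-⅕)*(4 + 2 - 90)))*(-2) = (0*((½)*(-⅕)*(-84)))*(-2) = (0*(42/5))*(-2) = 0*(-2) = 0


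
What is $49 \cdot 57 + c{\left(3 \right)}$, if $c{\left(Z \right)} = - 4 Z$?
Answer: $2781$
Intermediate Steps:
$49 \cdot 57 + c{\left(3 \right)} = 49 \cdot 57 - 12 = 2793 - 12 = 2781$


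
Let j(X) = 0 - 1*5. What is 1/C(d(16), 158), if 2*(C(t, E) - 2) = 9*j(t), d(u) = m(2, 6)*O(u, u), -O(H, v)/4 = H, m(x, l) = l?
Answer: -2/41 ≈ -0.048781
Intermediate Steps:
O(H, v) = -4*H
d(u) = -24*u (d(u) = 6*(-4*u) = -24*u)
j(X) = -5 (j(X) = 0 - 5 = -5)
C(t, E) = -41/2 (C(t, E) = 2 + (9*(-5))/2 = 2 + (½)*(-45) = 2 - 45/2 = -41/2)
1/C(d(16), 158) = 1/(-41/2) = -2/41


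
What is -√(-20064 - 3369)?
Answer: -I*√23433 ≈ -153.08*I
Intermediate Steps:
-√(-20064 - 3369) = -√(-23433) = -I*√23433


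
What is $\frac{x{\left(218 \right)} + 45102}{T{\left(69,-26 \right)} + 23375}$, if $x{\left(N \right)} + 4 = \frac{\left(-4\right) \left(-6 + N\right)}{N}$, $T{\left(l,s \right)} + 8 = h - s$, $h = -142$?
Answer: $\frac{4915258}{2534359} \approx 1.9394$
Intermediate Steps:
$T{\left(l,s \right)} = -150 - s$ ($T{\left(l,s \right)} = -8 - \left(142 + s\right) = -150 - s$)
$x{\left(N \right)} = -4 + \frac{24 - 4 N}{N}$ ($x{\left(N \right)} = -4 + \frac{\left(-4\right) \left(-6 + N\right)}{N} = -4 + \frac{24 - 4 N}{N}$)
$\frac{x{\left(218 \right)} + 45102}{T{\left(69,-26 \right)} + 23375} = \frac{\left(-8 + \frac{24}{218}\right) + 45102}{\left(-150 - -26\right) + 23375} = \frac{\left(-8 + 24 \cdot \frac{1}{218}\right) + 45102}{\left(-150 + 26\right) + 23375} = \frac{\left(-8 + \frac{12}{109}\right) + 45102}{-124 + 23375} = \frac{- \frac{860}{109} + 45102}{23251} = \frac{4915258}{109} \cdot \frac{1}{23251} = \frac{4915258}{2534359}$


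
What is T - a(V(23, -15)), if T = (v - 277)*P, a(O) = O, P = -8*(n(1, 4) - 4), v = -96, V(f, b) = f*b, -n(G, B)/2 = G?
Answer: -17559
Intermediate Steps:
n(G, B) = -2*G
V(f, b) = b*f
P = 48 (P = -8*(-2*1 - 4) = -8*(-2 - 4) = -8*(-6) = 48)
T = -17904 (T = (-96 - 277)*48 = -373*48 = -17904)
T - a(V(23, -15)) = -17904 - (-15)*23 = -17904 - 1*(-345) = -17904 + 345 = -17559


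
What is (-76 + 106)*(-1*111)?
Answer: -3330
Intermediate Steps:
(-76 + 106)*(-1*111) = 30*(-111) = -3330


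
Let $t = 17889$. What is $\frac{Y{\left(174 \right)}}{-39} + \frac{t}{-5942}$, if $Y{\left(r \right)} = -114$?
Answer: $- \frac{6761}{77246} \approx -0.087526$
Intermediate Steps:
$\frac{Y{\left(174 \right)}}{-39} + \frac{t}{-5942} = - \frac{114}{-39} + \frac{17889}{-5942} = \left(-114\right) \left(- \frac{1}{39}\right) + 17889 \left(- \frac{1}{5942}\right) = \frac{38}{13} - \frac{17889}{5942} = - \frac{6761}{77246}$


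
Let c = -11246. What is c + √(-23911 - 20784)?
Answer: -11246 + I*√44695 ≈ -11246.0 + 211.41*I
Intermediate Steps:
c + √(-23911 - 20784) = -11246 + √(-23911 - 20784) = -11246 + √(-44695) = -11246 + I*√44695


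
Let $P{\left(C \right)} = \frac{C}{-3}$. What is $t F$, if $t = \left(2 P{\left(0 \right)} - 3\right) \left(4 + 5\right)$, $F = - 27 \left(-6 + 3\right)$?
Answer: $-2187$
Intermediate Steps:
$F = 81$ ($F = \left(-27\right) \left(-3\right) = 81$)
$P{\left(C \right)} = - \frac{C}{3}$ ($P{\left(C \right)} = C \left(- \frac{1}{3}\right) = - \frac{C}{3}$)
$t = -27$ ($t = \left(2 \left(\left(- \frac{1}{3}\right) 0\right) - 3\right) \left(4 + 5\right) = \left(2 \cdot 0 - 3\right) 9 = \left(0 - 3\right) 9 = \left(-3\right) 9 = -27$)
$t F = \left(-27\right) 81 = -2187$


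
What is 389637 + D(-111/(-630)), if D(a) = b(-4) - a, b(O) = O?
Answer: 81822893/210 ≈ 3.8963e+5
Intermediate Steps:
D(a) = -4 - a
389637 + D(-111/(-630)) = 389637 + (-4 - (-111)/(-630)) = 389637 + (-4 - (-111)*(-1)/630) = 389637 + (-4 - 1*37/210) = 389637 + (-4 - 37/210) = 389637 - 877/210 = 81822893/210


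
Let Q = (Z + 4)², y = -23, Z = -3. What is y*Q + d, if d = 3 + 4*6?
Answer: 4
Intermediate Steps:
Q = 1 (Q = (-3 + 4)² = 1² = 1)
d = 27 (d = 3 + 24 = 27)
y*Q + d = -23*1 + 27 = -23 + 27 = 4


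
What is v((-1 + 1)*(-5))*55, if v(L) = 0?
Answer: 0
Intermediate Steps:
v((-1 + 1)*(-5))*55 = 0*55 = 0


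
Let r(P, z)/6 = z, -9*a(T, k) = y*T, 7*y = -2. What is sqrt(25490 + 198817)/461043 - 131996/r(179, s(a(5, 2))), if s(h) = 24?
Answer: -32999/36 + sqrt(24923)/153681 ≈ -916.64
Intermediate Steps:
y = -2/7 (y = (1/7)*(-2) = -2/7 ≈ -0.28571)
a(T, k) = 2*T/63 (a(T, k) = -(-2)*T/63 = 2*T/63)
r(P, z) = 6*z
sqrt(25490 + 198817)/461043 - 131996/r(179, s(a(5, 2))) = sqrt(25490 + 198817)/461043 - 131996/(6*24) = sqrt(224307)*(1/461043) - 131996/144 = (3*sqrt(24923))*(1/461043) - 131996*1/144 = sqrt(24923)/153681 - 32999/36 = -32999/36 + sqrt(24923)/153681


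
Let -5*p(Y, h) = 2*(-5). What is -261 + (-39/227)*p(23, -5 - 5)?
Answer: -59325/227 ≈ -261.34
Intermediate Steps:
p(Y, h) = 2 (p(Y, h) = -2*(-5)/5 = -⅕*(-10) = 2)
-261 + (-39/227)*p(23, -5 - 5) = -261 - 39/227*2 = -261 - 78/227 = -59325/227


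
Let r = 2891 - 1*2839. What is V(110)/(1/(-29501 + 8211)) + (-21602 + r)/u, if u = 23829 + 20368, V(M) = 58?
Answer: -54575361090/44197 ≈ -1.2348e+6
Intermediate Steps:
r = 52 (r = 2891 - 2839 = 52)
u = 44197
V(110)/(1/(-29501 + 8211)) + (-21602 + r)/u = 58/(1/(-29501 + 8211)) + (-21602 + 52)/44197 = 58/(1/(-21290)) - 21550*1/44197 = 58/(-1/21290) - 21550/44197 = 58*(-21290) - 21550/44197 = -1234820 - 21550/44197 = -54575361090/44197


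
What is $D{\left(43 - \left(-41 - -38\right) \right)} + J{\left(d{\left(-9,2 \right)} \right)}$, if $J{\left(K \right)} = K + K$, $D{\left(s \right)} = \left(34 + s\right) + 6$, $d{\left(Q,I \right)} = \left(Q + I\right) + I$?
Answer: $76$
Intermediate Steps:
$d{\left(Q,I \right)} = Q + 2 I$ ($d{\left(Q,I \right)} = \left(I + Q\right) + I = Q + 2 I$)
$D{\left(s \right)} = 40 + s$
$J{\left(K \right)} = 2 K$
$D{\left(43 - \left(-41 - -38\right) \right)} + J{\left(d{\left(-9,2 \right)} \right)} = \left(40 + \left(43 - \left(-41 - -38\right)\right)\right) + 2 \left(-9 + 2 \cdot 2\right) = \left(40 + \left(43 - \left(-41 + 38\right)\right)\right) + 2 \left(-9 + 4\right) = \left(40 + \left(43 - -3\right)\right) + 2 \left(-5\right) = \left(40 + \left(43 + 3\right)\right) - 10 = \left(40 + 46\right) - 10 = 86 - 10 = 76$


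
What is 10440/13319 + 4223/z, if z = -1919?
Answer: -1905883/1345219 ≈ -1.4168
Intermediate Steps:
10440/13319 + 4223/z = 10440/13319 + 4223/(-1919) = 10440*(1/13319) + 4223*(-1/1919) = 10440/13319 - 4223/1919 = -1905883/1345219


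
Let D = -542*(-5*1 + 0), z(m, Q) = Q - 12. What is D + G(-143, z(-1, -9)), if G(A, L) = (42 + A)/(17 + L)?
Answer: 10941/4 ≈ 2735.3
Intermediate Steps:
z(m, Q) = -12 + Q
G(A, L) = (42 + A)/(17 + L)
D = 2710 (D = -542*(-5 + 0) = -542*(-5) = 2710)
D + G(-143, z(-1, -9)) = 2710 + (42 - 143)/(17 + (-12 - 9)) = 2710 - 101/(17 - 21) = 2710 - 101/(-4) = 2710 - 1/4*(-101) = 2710 + 101/4 = 10941/4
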